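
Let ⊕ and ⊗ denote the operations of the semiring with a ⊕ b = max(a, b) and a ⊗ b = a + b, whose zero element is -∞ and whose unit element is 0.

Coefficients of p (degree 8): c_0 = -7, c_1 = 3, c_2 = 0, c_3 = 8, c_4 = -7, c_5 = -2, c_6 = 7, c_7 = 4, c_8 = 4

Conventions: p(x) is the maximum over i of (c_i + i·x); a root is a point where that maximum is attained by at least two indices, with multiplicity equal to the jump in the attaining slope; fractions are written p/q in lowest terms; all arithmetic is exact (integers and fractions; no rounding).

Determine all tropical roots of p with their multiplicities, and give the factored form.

hull edge (i=0, c=-7) to (i=1, c=3): slope 10, span 1
hull edge (i=1, c=3) to (i=3, c=8): slope 5/2, span 2
hull edge (i=3, c=8) to (i=6, c=7): slope -1/3, span 3
hull edge (i=6, c=7) to (i=8, c=4): slope -3/2, span 2
Factored form: p(x) = 4 ⊗ (x ⊕ (-10)) ⊗ (x ⊕ (-5/2)) ⊗ (x ⊕ (-5/2)) ⊗ (x ⊕ 1/3) ⊗ (x ⊕ 1/3) ⊗ (x ⊕ 1/3) ⊗ (x ⊕ 3/2) ⊗ (x ⊕ 3/2)
Answer: roots = -10 (mult 1), -5/2 (mult 2), 1/3 (mult 3), 3/2 (mult 2)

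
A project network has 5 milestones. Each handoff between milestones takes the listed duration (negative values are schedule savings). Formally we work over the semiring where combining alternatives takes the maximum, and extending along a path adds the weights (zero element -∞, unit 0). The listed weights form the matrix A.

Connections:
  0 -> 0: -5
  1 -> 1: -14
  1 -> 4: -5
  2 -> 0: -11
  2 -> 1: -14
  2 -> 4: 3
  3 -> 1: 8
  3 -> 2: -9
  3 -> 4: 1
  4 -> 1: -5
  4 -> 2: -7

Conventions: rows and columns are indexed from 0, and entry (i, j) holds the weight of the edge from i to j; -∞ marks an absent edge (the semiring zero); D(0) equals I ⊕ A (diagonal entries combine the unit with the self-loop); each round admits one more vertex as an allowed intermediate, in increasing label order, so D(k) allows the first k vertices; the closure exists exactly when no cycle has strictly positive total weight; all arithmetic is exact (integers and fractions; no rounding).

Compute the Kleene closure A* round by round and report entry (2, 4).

D(0):
  [0, -∞, -∞, -∞, -∞]
  [-∞, 0, -∞, -∞, -5]
  [-11, -14, 0, -∞, 3]
  [-∞, 8, -9, 0, 1]
  [-∞, -5, -7, -∞, 0]
D(1):
  [0, -∞, -∞, -∞, -∞]
  [-∞, 0, -∞, -∞, -5]
  [-11, -14, 0, -∞, 3]
  [-∞, 8, -9, 0, 1]
  [-∞, -5, -7, -∞, 0]
D(2):
  [0, -∞, -∞, -∞, -∞]
  [-∞, 0, -∞, -∞, -5]
  [-11, -14, 0, -∞, 3]
  [-∞, 8, -9, 0, 3]
  [-∞, -5, -7, -∞, 0]
D(3):
  [0, -∞, -∞, -∞, -∞]
  [-∞, 0, -∞, -∞, -5]
  [-11, -14, 0, -∞, 3]
  [-20, 8, -9, 0, 3]
  [-18, -5, -7, -∞, 0]
D(4):
  [0, -∞, -∞, -∞, -∞]
  [-∞, 0, -∞, -∞, -5]
  [-11, -14, 0, -∞, 3]
  [-20, 8, -9, 0, 3]
  [-18, -5, -7, -∞, 0]
D(5):
  [0, -∞, -∞, -∞, -∞]
  [-23, 0, -12, -∞, -5]
  [-11, -2, 0, -∞, 3]
  [-15, 8, -4, 0, 3]
  [-18, -5, -7, -∞, 0]
Answer: A*[2][4] = 3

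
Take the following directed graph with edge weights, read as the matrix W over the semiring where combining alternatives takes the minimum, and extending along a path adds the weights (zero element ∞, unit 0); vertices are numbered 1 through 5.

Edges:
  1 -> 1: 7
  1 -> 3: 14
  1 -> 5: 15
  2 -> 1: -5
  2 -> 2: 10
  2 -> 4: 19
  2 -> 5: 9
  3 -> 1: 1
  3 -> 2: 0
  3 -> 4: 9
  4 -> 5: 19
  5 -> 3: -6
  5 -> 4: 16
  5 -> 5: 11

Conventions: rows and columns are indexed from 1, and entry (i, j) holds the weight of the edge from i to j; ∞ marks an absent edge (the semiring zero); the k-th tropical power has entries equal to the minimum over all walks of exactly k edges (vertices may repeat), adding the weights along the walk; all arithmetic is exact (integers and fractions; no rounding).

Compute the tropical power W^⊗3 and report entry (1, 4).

W^⊗2:
  [14, 14, 9, 23, 22]
  [2, 20, 3, 25, 10]
  [-5, 10, 15, 19, 9]
  [∞, ∞, 13, 35, 30]
  [-5, -6, 5, 3, 22]
W^⊗3:
  [9, 9, 16, 18, 23]
  [4, 3, 4, 12, 17]
  [2, 15, 3, 24, 10]
  [14, 13, 24, 22, 41]
  [-11, 4, 9, 13, 3]
Key observation: the optimum is the walk 1->5->3->4, with weight 15 + (-6) + 9 = 18.
Optimal value attained by: walk 1->5->3->4.
Answer: (W^⊗3)[1][4] = 18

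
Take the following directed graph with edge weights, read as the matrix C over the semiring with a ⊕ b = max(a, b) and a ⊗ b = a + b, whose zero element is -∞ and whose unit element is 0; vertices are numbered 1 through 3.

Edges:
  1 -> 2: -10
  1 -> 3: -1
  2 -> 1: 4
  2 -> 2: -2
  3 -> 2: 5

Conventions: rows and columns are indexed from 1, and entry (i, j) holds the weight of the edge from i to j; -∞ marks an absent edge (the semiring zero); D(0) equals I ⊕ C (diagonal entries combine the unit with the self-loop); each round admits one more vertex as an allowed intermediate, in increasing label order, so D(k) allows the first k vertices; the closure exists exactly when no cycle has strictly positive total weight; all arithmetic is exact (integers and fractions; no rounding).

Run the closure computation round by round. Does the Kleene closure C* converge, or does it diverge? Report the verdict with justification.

D(0):
  [0, -10, -1]
  [4, 0, -∞]
  [-∞, 5, 0]
D(1):
  [0, -10, -1]
  [4, 0, 3]
  [-∞, 5, 0]
Detection: at round 2, diagonal entry (3, 3) turns strictly positive.
Key observation: the cycle 3->2->1->3 has total weight 5 + 4 + (-1), which is strictly positive.
Answer: DIVERGES — positive cycle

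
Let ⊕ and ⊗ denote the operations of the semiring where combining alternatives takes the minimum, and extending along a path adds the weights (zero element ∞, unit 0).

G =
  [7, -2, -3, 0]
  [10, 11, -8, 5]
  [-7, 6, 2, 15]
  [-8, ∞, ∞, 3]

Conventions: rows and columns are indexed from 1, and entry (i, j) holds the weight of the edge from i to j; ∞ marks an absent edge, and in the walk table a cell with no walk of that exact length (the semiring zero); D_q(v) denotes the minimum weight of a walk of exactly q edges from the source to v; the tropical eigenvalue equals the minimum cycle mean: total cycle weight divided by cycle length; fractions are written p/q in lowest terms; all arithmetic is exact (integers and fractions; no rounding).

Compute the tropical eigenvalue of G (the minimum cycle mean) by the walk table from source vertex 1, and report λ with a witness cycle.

q=0: [0, ∞, ∞, ∞]
q=1: [7, -2, -3, 0]
q=2: [-10, 3, -10, 3]
q=3: [-17, -12, -13, -10]
q=4: [-20, -19, -20, -17]
Optimal cycle mean attained by: cycle 1->2->3->1, total (-2) + (-8) + (-7), length 3.
Answer: λ = -17/3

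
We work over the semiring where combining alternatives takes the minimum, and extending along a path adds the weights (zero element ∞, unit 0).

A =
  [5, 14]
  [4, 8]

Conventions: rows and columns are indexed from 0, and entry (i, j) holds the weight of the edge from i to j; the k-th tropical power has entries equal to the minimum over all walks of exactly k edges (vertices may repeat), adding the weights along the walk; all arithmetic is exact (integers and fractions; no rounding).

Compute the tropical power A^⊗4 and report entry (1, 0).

A^⊗2:
  [10, 19]
  [9, 16]
A^⊗3:
  [15, 24]
  [14, 23]
A^⊗4:
  [20, 29]
  [19, 28]
Key observation: the optimum is the walk 1->0->0->0->0, with weight 4 + 5 + 5 + 5 = 19.
Optimal value attained by: walk 1->0->0->0->0.
Answer: (A^⊗4)[1][0] = 19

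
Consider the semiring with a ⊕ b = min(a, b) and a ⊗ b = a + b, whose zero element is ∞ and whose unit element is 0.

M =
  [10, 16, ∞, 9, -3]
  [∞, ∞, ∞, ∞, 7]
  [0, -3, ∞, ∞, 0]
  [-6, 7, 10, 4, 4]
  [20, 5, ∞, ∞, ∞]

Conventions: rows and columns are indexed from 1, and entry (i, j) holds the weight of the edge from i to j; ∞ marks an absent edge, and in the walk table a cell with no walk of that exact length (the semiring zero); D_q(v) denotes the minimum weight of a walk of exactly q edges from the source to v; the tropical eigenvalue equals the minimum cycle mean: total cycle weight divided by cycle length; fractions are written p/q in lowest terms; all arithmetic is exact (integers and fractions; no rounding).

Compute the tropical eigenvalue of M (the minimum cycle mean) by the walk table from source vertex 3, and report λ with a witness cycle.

q=0: [∞, ∞, 0, ∞, ∞]
q=1: [0, -3, ∞, ∞, 0]
q=2: [10, 5, ∞, 9, -3]
q=3: [3, 2, 19, 13, 7]
q=4: [7, 12, 23, 12, 0]
q=5: [6, 5, 22, 16, 4]
Optimal cycle mean attained by: cycle 1->4->1, total 9 + (-6), length 2.
Answer: λ = 3/2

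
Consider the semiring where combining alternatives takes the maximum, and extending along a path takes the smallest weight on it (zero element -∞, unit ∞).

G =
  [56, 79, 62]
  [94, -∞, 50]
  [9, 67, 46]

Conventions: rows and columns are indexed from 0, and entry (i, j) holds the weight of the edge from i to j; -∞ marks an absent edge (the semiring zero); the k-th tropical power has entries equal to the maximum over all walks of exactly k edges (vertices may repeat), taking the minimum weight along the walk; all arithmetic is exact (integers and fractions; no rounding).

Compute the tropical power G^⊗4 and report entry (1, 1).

G^⊗2:
  [79, 62, 56]
  [56, 79, 62]
  [67, 46, 50]
G^⊗3:
  [62, 79, 62]
  [79, 62, 56]
  [56, 67, 62]
G^⊗4:
  [79, 62, 62]
  [62, 79, 62]
  [67, 62, 56]
Key observation: the optimum is the walk 1->0->1->0->1, with weight 94 min 79 min 94 min 79 = 79.
Optimal value attained by: walk 1->0->1->0->1.
Answer: (G^⊗4)[1][1] = 79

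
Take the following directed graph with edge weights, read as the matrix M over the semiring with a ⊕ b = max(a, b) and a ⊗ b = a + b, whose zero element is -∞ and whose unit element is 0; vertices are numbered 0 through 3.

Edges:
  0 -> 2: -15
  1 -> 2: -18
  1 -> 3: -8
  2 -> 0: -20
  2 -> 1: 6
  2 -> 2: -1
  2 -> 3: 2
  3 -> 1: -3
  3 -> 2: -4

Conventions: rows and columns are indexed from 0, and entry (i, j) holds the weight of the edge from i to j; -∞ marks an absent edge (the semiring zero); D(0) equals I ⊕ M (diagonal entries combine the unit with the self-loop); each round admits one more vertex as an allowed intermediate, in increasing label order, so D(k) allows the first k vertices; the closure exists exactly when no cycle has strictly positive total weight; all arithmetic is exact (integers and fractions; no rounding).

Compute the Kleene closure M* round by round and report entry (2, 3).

D(0):
  [0, -∞, -15, -∞]
  [-∞, 0, -18, -8]
  [-20, 6, 0, 2]
  [-∞, -3, -4, 0]
D(1):
  [0, -∞, -15, -∞]
  [-∞, 0, -18, -8]
  [-20, 6, 0, 2]
  [-∞, -3, -4, 0]
D(2):
  [0, -∞, -15, -∞]
  [-∞, 0, -18, -8]
  [-20, 6, 0, 2]
  [-∞, -3, -4, 0]
D(3):
  [0, -9, -15, -13]
  [-38, 0, -18, -8]
  [-20, 6, 0, 2]
  [-24, 2, -4, 0]
D(4):
  [0, -9, -15, -13]
  [-32, 0, -12, -8]
  [-20, 6, 0, 2]
  [-24, 2, -4, 0]
Answer: M*[2][3] = 2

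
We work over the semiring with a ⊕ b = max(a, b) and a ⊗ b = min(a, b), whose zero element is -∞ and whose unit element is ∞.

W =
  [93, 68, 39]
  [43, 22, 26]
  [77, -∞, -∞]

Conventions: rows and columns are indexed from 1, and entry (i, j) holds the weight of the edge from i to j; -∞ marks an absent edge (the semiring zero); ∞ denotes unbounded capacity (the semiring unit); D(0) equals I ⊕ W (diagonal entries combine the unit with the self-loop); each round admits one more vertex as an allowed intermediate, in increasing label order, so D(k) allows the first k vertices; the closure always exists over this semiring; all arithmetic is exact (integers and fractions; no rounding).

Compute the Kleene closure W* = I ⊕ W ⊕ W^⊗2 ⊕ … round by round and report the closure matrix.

D(0):
  [∞, 68, 39]
  [43, ∞, 26]
  [77, -∞, ∞]
D(1):
  [∞, 68, 39]
  [43, ∞, 39]
  [77, 68, ∞]
D(2):
  [∞, 68, 39]
  [43, ∞, 39]
  [77, 68, ∞]
D(3):
  [∞, 68, 39]
  [43, ∞, 39]
  [77, 68, ∞]
Answer: W* = [[∞, 68, 39], [43, ∞, 39], [77, 68, ∞]]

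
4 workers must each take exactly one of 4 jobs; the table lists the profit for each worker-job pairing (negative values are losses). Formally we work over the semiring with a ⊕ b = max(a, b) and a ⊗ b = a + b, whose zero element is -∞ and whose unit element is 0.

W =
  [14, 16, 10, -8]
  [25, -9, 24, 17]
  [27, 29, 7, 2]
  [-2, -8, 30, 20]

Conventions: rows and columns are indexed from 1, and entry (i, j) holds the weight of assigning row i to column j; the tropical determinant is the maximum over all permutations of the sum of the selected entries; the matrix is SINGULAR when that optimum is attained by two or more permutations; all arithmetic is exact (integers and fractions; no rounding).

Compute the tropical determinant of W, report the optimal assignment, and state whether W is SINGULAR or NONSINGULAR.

σ = (1, 2, 3, 4): 14 + (-9) + 7 + 20 = 32
σ = (1, 2, 4, 3): 14 + (-9) + 2 + 30 = 37
σ = (1, 3, 2, 4): 14 + 24 + 29 + 20 = 87
σ = (1, 3, 4, 2): 14 + 24 + 2 + (-8) = 32
σ = (1, 4, 2, 3): 14 + 17 + 29 + 30 = 90
σ = (1, 4, 3, 2): 14 + 17 + 7 + (-8) = 30
σ = (2, 1, 3, 4): 16 + 25 + 7 + 20 = 68
σ = (2, 1, 4, 3): 16 + 25 + 2 + 30 = 73
σ = (2, 3, 1, 4): 16 + 24 + 27 + 20 = 87
σ = (2, 3, 4, 1): 16 + 24 + 2 + (-2) = 40
σ = (2, 4, 1, 3): 16 + 17 + 27 + 30 = 90
σ = (2, 4, 3, 1): 16 + 17 + 7 + (-2) = 38
σ = (3, 1, 2, 4): 10 + 25 + 29 + 20 = 84
σ = (3, 1, 4, 2): 10 + 25 + 2 + (-8) = 29
σ = (3, 2, 1, 4): 10 + (-9) + 27 + 20 = 48
σ = (3, 2, 4, 1): 10 + (-9) + 2 + (-2) = 1
σ = (3, 4, 1, 2): 10 + 17 + 27 + (-8) = 46
σ = (3, 4, 2, 1): 10 + 17 + 29 + (-2) = 54
σ = (4, 1, 2, 3): (-8) + 25 + 29 + 30 = 76
σ = (4, 1, 3, 2): (-8) + 25 + 7 + (-8) = 16
σ = (4, 2, 1, 3): (-8) + (-9) + 27 + 30 = 40
σ = (4, 2, 3, 1): (-8) + (-9) + 7 + (-2) = -12
σ = (4, 3, 1, 2): (-8) + 24 + 27 + (-8) = 35
σ = (4, 3, 2, 1): (-8) + 24 + 29 + (-2) = 43
Optimal value attained by: σ = (1, 4, 2, 3).
Answer: det⊕(W) = 90; verdict: SINGULAR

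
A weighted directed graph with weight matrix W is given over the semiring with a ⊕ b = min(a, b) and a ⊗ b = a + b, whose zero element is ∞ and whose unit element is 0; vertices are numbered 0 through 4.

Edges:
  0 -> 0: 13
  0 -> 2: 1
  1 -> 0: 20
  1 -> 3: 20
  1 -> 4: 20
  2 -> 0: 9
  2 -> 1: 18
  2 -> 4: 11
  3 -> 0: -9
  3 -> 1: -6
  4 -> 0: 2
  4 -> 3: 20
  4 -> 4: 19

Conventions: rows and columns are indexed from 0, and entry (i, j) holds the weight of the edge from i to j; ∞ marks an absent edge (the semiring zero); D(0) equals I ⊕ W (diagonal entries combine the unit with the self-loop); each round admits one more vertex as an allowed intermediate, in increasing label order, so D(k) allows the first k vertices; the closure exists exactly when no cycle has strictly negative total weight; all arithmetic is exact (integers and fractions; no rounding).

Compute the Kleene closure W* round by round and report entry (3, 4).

D(0):
  [0, ∞, 1, ∞, ∞]
  [20, 0, ∞, 20, 20]
  [9, 18, 0, ∞, 11]
  [-9, -6, ∞, 0, ∞]
  [2, ∞, ∞, 20, 0]
D(1):
  [0, ∞, 1, ∞, ∞]
  [20, 0, 21, 20, 20]
  [9, 18, 0, ∞, 11]
  [-9, -6, -8, 0, ∞]
  [2, ∞, 3, 20, 0]
D(2):
  [0, ∞, 1, ∞, ∞]
  [20, 0, 21, 20, 20]
  [9, 18, 0, 38, 11]
  [-9, -6, -8, 0, 14]
  [2, ∞, 3, 20, 0]
D(3):
  [0, 19, 1, 39, 12]
  [20, 0, 21, 20, 20]
  [9, 18, 0, 38, 11]
  [-9, -6, -8, 0, 3]
  [2, 21, 3, 20, 0]
D(4):
  [0, 19, 1, 39, 12]
  [11, 0, 12, 20, 20]
  [9, 18, 0, 38, 11]
  [-9, -6, -8, 0, 3]
  [2, 14, 3, 20, 0]
D(5):
  [0, 19, 1, 32, 12]
  [11, 0, 12, 20, 20]
  [9, 18, 0, 31, 11]
  [-9, -6, -8, 0, 3]
  [2, 14, 3, 20, 0]
Answer: W*[3][4] = 3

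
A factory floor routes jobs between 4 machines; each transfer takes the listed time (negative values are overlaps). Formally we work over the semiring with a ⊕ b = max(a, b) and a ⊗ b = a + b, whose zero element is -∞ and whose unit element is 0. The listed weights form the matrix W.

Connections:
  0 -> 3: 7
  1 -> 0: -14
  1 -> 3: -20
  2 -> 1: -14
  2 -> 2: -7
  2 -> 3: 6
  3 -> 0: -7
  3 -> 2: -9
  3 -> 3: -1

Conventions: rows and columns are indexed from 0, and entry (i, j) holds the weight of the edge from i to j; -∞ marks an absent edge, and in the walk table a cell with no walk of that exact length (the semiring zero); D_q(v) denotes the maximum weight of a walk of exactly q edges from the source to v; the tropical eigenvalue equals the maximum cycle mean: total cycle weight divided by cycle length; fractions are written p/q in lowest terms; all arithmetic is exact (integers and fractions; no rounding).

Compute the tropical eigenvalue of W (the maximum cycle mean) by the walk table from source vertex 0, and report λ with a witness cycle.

q=0: [0, -∞, -∞, -∞]
q=1: [-∞, -∞, -∞, 7]
q=2: [0, -∞, -2, 6]
q=3: [-1, -16, -3, 7]
q=4: [0, -17, -2, 6]
Optimal cycle mean attained by: cycle 0->3->0, total 7 + (-7), length 2.
Answer: λ = 0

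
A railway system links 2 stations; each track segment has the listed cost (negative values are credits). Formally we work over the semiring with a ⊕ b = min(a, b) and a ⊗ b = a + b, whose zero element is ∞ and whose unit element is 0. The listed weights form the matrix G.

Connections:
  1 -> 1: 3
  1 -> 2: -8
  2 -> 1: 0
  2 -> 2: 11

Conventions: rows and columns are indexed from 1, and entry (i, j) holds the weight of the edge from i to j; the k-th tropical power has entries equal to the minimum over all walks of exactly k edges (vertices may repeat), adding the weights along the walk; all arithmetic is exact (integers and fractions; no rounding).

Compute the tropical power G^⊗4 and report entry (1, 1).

G^⊗2:
  [-8, -5]
  [3, -8]
G^⊗3:
  [-5, -16]
  [-8, -5]
G^⊗4:
  [-16, -13]
  [-5, -16]
Key observation: the optimum is the walk 1->2->1->2->1, with weight (-8) + 0 + (-8) + 0 = -16.
Optimal value attained by: walk 1->2->1->2->1.
Answer: (G^⊗4)[1][1] = -16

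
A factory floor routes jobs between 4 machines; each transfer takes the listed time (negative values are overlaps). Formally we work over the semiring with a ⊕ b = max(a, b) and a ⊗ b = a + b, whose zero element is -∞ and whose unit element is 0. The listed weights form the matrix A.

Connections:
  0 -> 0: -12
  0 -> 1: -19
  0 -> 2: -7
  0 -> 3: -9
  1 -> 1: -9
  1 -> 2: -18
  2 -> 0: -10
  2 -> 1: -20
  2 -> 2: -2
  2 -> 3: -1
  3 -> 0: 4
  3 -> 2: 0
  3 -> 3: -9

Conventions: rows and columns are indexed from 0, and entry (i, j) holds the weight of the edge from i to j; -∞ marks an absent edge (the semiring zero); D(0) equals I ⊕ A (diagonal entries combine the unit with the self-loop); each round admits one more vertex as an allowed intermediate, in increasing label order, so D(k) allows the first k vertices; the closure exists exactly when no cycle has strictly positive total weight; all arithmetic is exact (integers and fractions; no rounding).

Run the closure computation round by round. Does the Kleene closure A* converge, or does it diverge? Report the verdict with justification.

D(0):
  [0, -19, -7, -9]
  [-∞, 0, -18, -∞]
  [-10, -20, 0, -1]
  [4, -∞, 0, 0]
D(1):
  [0, -19, -7, -9]
  [-∞, 0, -18, -∞]
  [-10, -20, 0, -1]
  [4, -15, 0, 0]
D(2):
  [0, -19, -7, -9]
  [-∞, 0, -18, -∞]
  [-10, -20, 0, -1]
  [4, -15, 0, 0]
D(3):
  [0, -19, -7, -8]
  [-28, 0, -18, -19]
  [-10, -20, 0, -1]
  [4, -15, 0, 0]
D(4):
  [0, -19, -7, -8]
  [-15, 0, -18, -19]
  [3, -16, 0, -1]
  [4, -15, 0, 0]
Key observation: every diagonal entry stays at the unit through all rounds, so no improving cycle exists.
Answer: CONVERGES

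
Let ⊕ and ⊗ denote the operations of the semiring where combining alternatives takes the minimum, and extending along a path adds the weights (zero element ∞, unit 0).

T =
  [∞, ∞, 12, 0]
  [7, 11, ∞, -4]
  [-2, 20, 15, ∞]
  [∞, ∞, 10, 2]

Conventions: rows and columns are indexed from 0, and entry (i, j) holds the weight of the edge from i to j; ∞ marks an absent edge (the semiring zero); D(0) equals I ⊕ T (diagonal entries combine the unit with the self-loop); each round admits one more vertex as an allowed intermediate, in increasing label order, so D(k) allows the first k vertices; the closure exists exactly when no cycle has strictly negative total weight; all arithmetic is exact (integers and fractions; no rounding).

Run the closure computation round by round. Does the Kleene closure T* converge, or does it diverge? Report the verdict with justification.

D(0):
  [0, ∞, 12, 0]
  [7, 0, ∞, -4]
  [-2, 20, 0, ∞]
  [∞, ∞, 10, 0]
D(1):
  [0, ∞, 12, 0]
  [7, 0, 19, -4]
  [-2, 20, 0, -2]
  [∞, ∞, 10, 0]
D(2):
  [0, ∞, 12, 0]
  [7, 0, 19, -4]
  [-2, 20, 0, -2]
  [∞, ∞, 10, 0]
D(3):
  [0, 32, 12, 0]
  [7, 0, 19, -4]
  [-2, 20, 0, -2]
  [8, 30, 10, 0]
D(4):
  [0, 30, 10, 0]
  [4, 0, 6, -4]
  [-2, 20, 0, -2]
  [8, 30, 10, 0]
Key observation: every diagonal entry stays at the unit through all rounds, so no improving cycle exists.
Answer: CONVERGES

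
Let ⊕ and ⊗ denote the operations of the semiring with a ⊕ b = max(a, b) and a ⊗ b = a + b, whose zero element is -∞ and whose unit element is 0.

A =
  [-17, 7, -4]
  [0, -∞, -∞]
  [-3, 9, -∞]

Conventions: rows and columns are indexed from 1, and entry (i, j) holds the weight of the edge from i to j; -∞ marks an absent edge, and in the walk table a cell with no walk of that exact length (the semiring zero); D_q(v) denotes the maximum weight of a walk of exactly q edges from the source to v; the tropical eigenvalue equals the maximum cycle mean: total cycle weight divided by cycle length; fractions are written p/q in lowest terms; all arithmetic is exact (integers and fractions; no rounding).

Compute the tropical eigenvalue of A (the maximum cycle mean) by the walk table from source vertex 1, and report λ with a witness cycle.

q=0: [0, -∞, -∞]
q=1: [-17, 7, -4]
q=2: [7, 5, -21]
q=3: [5, 14, 3]
Optimal cycle mean attained by: cycle 1->2->1, total 7 + 0, length 2.
Answer: λ = 7/2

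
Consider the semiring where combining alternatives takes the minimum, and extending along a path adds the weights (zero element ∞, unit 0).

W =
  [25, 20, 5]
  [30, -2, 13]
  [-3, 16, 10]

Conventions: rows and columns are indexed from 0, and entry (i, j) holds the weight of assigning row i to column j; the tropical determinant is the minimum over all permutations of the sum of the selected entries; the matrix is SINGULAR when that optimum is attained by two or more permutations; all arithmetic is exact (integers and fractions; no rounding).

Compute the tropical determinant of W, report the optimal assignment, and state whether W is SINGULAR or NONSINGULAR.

σ = (0, 1, 2): 25 + (-2) + 10 = 33
σ = (0, 2, 1): 25 + 13 + 16 = 54
σ = (1, 0, 2): 20 + 30 + 10 = 60
σ = (1, 2, 0): 20 + 13 + (-3) = 30
σ = (2, 0, 1): 5 + 30 + 16 = 51
σ = (2, 1, 0): 5 + (-2) + (-3) = 0
Optimal value attained by: σ = (2, 1, 0).
Answer: det⊕(W) = 0; verdict: NONSINGULAR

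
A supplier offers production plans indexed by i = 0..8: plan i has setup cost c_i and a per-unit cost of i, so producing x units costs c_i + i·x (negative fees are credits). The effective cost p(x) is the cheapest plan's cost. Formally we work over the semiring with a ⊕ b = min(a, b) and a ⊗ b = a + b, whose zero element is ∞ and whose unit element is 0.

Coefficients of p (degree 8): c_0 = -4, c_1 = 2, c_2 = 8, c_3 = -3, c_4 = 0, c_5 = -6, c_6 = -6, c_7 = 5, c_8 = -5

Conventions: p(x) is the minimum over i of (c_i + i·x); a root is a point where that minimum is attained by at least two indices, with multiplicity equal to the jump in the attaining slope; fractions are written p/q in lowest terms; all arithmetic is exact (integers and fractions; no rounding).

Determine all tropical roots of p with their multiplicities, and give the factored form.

hull edge (i=0, c=-4) to (i=5, c=-6): slope -2/5, span 5
hull edge (i=5, c=-6) to (i=6, c=-6): slope 0, span 1
hull edge (i=6, c=-6) to (i=8, c=-5): slope 1/2, span 2
Factored form: p(x) = -5 ⊗ (x ⊕ (-1/2)) ⊗ (x ⊕ (-1/2)) ⊗ (x ⊕ 0) ⊗ (x ⊕ 2/5) ⊗ (x ⊕ 2/5) ⊗ (x ⊕ 2/5) ⊗ (x ⊕ 2/5) ⊗ (x ⊕ 2/5)
Answer: roots = -1/2 (mult 2), 0 (mult 1), 2/5 (mult 5)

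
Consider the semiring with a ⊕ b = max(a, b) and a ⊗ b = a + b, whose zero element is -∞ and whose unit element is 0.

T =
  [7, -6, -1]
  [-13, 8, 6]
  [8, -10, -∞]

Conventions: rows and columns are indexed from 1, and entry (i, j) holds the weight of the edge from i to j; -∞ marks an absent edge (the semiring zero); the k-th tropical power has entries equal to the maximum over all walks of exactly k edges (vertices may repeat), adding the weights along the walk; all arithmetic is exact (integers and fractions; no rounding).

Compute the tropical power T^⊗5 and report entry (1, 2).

T^⊗2:
  [14, 2, 6]
  [14, 16, 14]
  [15, 2, 7]
T^⊗3:
  [21, 10, 13]
  [22, 24, 22]
  [22, 10, 14]
T^⊗4:
  [28, 18, 20]
  [30, 32, 30]
  [29, 18, 21]
T^⊗5:
  [35, 26, 27]
  [38, 40, 38]
  [36, 26, 28]
Key observation: the optimum is the walk 1->2->2->2->2->2, with weight (-6) + 8 + 8 + 8 + 8 = 26.
Optimal value attained by: walk 1->2->2->2->2->2.
Answer: (T^⊗5)[1][2] = 26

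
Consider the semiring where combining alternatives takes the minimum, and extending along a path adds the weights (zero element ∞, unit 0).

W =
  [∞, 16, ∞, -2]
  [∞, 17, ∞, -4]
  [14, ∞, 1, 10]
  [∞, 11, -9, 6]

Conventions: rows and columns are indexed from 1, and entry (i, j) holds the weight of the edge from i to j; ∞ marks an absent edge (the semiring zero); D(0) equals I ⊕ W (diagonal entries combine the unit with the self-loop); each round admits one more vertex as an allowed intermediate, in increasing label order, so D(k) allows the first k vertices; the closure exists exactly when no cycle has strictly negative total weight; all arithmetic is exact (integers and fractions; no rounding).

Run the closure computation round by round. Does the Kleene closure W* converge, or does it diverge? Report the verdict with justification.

D(0):
  [0, 16, ∞, -2]
  [∞, 0, ∞, -4]
  [14, ∞, 0, 10]
  [∞, 11, -9, 0]
D(1):
  [0, 16, ∞, -2]
  [∞, 0, ∞, -4]
  [14, 30, 0, 10]
  [∞, 11, -9, 0]
D(2):
  [0, 16, ∞, -2]
  [∞, 0, ∞, -4]
  [14, 30, 0, 10]
  [∞, 11, -9, 0]
D(3):
  [0, 16, ∞, -2]
  [∞, 0, ∞, -4]
  [14, 30, 0, 10]
  [5, 11, -9, 0]
D(4):
  [0, 9, -11, -2]
  [1, 0, -13, -4]
  [14, 21, 0, 10]
  [5, 11, -9, 0]
Key observation: every diagonal entry stays at the unit through all rounds, so no improving cycle exists.
Answer: CONVERGES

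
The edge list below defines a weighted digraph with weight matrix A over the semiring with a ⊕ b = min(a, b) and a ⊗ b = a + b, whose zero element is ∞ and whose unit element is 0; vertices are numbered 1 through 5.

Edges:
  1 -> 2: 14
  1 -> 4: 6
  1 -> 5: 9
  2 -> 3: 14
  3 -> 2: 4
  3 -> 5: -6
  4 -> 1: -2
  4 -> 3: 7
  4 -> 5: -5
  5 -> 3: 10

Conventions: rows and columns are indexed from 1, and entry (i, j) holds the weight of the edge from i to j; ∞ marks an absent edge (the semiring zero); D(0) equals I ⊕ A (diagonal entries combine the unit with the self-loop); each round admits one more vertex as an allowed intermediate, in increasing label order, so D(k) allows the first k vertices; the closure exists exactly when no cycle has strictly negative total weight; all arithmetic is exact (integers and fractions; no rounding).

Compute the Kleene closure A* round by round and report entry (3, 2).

D(0):
  [0, 14, ∞, 6, 9]
  [∞, 0, 14, ∞, ∞]
  [∞, 4, 0, ∞, -6]
  [-2, ∞, 7, 0, -5]
  [∞, ∞, 10, ∞, 0]
D(1):
  [0, 14, ∞, 6, 9]
  [∞, 0, 14, ∞, ∞]
  [∞, 4, 0, ∞, -6]
  [-2, 12, 7, 0, -5]
  [∞, ∞, 10, ∞, 0]
D(2):
  [0, 14, 28, 6, 9]
  [∞, 0, 14, ∞, ∞]
  [∞, 4, 0, ∞, -6]
  [-2, 12, 7, 0, -5]
  [∞, ∞, 10, ∞, 0]
D(3):
  [0, 14, 28, 6, 9]
  [∞, 0, 14, ∞, 8]
  [∞, 4, 0, ∞, -6]
  [-2, 11, 7, 0, -5]
  [∞, 14, 10, ∞, 0]
D(4):
  [0, 14, 13, 6, 1]
  [∞, 0, 14, ∞, 8]
  [∞, 4, 0, ∞, -6]
  [-2, 11, 7, 0, -5]
  [∞, 14, 10, ∞, 0]
D(5):
  [0, 14, 11, 6, 1]
  [∞, 0, 14, ∞, 8]
  [∞, 4, 0, ∞, -6]
  [-2, 9, 5, 0, -5]
  [∞, 14, 10, ∞, 0]
Answer: A*[3][2] = 4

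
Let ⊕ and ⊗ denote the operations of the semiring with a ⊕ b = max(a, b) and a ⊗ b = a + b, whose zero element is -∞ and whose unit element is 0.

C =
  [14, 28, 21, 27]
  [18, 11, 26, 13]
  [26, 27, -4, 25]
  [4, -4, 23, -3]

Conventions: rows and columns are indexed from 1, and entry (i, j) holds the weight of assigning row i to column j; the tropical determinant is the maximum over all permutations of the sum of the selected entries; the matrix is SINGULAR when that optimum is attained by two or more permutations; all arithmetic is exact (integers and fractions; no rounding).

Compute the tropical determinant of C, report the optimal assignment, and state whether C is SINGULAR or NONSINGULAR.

σ = (1, 2, 3, 4): 14 + 11 + (-4) + (-3) = 18
σ = (1, 2, 4, 3): 14 + 11 + 25 + 23 = 73
σ = (1, 3, 2, 4): 14 + 26 + 27 + (-3) = 64
σ = (1, 3, 4, 2): 14 + 26 + 25 + (-4) = 61
σ = (1, 4, 2, 3): 14 + 13 + 27 + 23 = 77
σ = (1, 4, 3, 2): 14 + 13 + (-4) + (-4) = 19
σ = (2, 1, 3, 4): 28 + 18 + (-4) + (-3) = 39
σ = (2, 1, 4, 3): 28 + 18 + 25 + 23 = 94
σ = (2, 3, 1, 4): 28 + 26 + 26 + (-3) = 77
σ = (2, 3, 4, 1): 28 + 26 + 25 + 4 = 83
σ = (2, 4, 1, 3): 28 + 13 + 26 + 23 = 90
σ = (2, 4, 3, 1): 28 + 13 + (-4) + 4 = 41
σ = (3, 1, 2, 4): 21 + 18 + 27 + (-3) = 63
σ = (3, 1, 4, 2): 21 + 18 + 25 + (-4) = 60
σ = (3, 2, 1, 4): 21 + 11 + 26 + (-3) = 55
σ = (3, 2, 4, 1): 21 + 11 + 25 + 4 = 61
σ = (3, 4, 1, 2): 21 + 13 + 26 + (-4) = 56
σ = (3, 4, 2, 1): 21 + 13 + 27 + 4 = 65
σ = (4, 1, 2, 3): 27 + 18 + 27 + 23 = 95
σ = (4, 1, 3, 2): 27 + 18 + (-4) + (-4) = 37
σ = (4, 2, 1, 3): 27 + 11 + 26 + 23 = 87
σ = (4, 2, 3, 1): 27 + 11 + (-4) + 4 = 38
σ = (4, 3, 1, 2): 27 + 26 + 26 + (-4) = 75
σ = (4, 3, 2, 1): 27 + 26 + 27 + 4 = 84
Optimal value attained by: σ = (4, 1, 2, 3).
Answer: det⊕(C) = 95; verdict: NONSINGULAR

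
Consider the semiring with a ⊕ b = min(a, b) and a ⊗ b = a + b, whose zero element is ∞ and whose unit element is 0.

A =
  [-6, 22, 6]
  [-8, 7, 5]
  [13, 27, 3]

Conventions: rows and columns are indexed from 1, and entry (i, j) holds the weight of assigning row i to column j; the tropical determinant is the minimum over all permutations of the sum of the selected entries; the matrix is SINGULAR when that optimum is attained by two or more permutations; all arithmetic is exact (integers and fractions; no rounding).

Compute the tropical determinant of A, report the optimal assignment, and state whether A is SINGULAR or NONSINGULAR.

σ = (1, 2, 3): (-6) + 7 + 3 = 4
σ = (1, 3, 2): (-6) + 5 + 27 = 26
σ = (2, 1, 3): 22 + (-8) + 3 = 17
σ = (2, 3, 1): 22 + 5 + 13 = 40
σ = (3, 1, 2): 6 + (-8) + 27 = 25
σ = (3, 2, 1): 6 + 7 + 13 = 26
Optimal value attained by: σ = (1, 2, 3).
Answer: det⊕(A) = 4; verdict: NONSINGULAR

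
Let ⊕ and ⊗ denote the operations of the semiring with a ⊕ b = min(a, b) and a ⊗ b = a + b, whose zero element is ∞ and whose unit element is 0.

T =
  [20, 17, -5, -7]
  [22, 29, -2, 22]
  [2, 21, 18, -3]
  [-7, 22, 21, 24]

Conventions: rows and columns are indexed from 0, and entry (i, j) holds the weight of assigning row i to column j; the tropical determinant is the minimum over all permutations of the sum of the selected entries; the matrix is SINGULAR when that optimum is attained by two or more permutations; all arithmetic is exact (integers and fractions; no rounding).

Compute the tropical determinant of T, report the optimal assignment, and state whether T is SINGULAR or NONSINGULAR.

σ = (0, 1, 2, 3): 20 + 29 + 18 + 24 = 91
σ = (0, 1, 3, 2): 20 + 29 + (-3) + 21 = 67
σ = (0, 2, 1, 3): 20 + (-2) + 21 + 24 = 63
σ = (0, 2, 3, 1): 20 + (-2) + (-3) + 22 = 37
σ = (0, 3, 1, 2): 20 + 22 + 21 + 21 = 84
σ = (0, 3, 2, 1): 20 + 22 + 18 + 22 = 82
σ = (1, 0, 2, 3): 17 + 22 + 18 + 24 = 81
σ = (1, 0, 3, 2): 17 + 22 + (-3) + 21 = 57
σ = (1, 2, 0, 3): 17 + (-2) + 2 + 24 = 41
σ = (1, 2, 3, 0): 17 + (-2) + (-3) + (-7) = 5
σ = (1, 3, 0, 2): 17 + 22 + 2 + 21 = 62
σ = (1, 3, 2, 0): 17 + 22 + 18 + (-7) = 50
σ = (2, 0, 1, 3): (-5) + 22 + 21 + 24 = 62
σ = (2, 0, 3, 1): (-5) + 22 + (-3) + 22 = 36
σ = (2, 1, 0, 3): (-5) + 29 + 2 + 24 = 50
σ = (2, 1, 3, 0): (-5) + 29 + (-3) + (-7) = 14
σ = (2, 3, 0, 1): (-5) + 22 + 2 + 22 = 41
σ = (2, 3, 1, 0): (-5) + 22 + 21 + (-7) = 31
σ = (3, 0, 1, 2): (-7) + 22 + 21 + 21 = 57
σ = (3, 0, 2, 1): (-7) + 22 + 18 + 22 = 55
σ = (3, 1, 0, 2): (-7) + 29 + 2 + 21 = 45
σ = (3, 1, 2, 0): (-7) + 29 + 18 + (-7) = 33
σ = (3, 2, 0, 1): (-7) + (-2) + 2 + 22 = 15
σ = (3, 2, 1, 0): (-7) + (-2) + 21 + (-7) = 5
Optimal value attained by: σ = (1, 2, 3, 0).
Answer: det⊕(T) = 5; verdict: SINGULAR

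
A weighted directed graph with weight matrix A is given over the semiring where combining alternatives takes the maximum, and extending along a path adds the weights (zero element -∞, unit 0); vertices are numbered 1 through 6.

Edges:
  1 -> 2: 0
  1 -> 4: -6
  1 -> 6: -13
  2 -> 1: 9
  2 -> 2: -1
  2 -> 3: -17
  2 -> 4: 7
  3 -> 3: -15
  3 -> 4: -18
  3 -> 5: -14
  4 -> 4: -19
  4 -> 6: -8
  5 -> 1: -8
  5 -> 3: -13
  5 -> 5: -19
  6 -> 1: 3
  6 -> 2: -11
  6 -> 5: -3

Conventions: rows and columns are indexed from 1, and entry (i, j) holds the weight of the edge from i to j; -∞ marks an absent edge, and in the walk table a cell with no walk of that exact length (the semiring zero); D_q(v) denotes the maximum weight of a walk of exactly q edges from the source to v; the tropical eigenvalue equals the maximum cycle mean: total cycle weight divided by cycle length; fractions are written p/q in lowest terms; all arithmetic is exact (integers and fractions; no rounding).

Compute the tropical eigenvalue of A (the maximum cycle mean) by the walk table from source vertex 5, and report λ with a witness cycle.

q=0: [-∞, -∞, -∞, -∞, 0, -∞]
q=1: [-8, -∞, -13, -∞, -19, -∞]
q=2: [-27, -8, -28, -14, -27, -21]
q=3: [1, -9, -25, -1, -24, -22]
q=4: [0, 1, -26, -2, -25, -9]
q=5: [10, 0, -16, 8, -12, -10]
q=6: [9, 10, -17, 7, -13, 0]
Optimal cycle mean attained by: cycle 1->2->1, total 0 + 9, length 2.
Answer: λ = 9/2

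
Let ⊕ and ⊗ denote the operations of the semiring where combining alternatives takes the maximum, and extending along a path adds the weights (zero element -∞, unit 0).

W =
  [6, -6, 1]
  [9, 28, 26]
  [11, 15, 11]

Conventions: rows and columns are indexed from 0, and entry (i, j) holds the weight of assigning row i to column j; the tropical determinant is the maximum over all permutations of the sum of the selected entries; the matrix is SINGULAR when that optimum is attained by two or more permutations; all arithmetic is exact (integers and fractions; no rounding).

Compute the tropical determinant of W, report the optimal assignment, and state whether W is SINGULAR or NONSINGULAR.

σ = (0, 1, 2): 6 + 28 + 11 = 45
σ = (0, 2, 1): 6 + 26 + 15 = 47
σ = (1, 0, 2): (-6) + 9 + 11 = 14
σ = (1, 2, 0): (-6) + 26 + 11 = 31
σ = (2, 0, 1): 1 + 9 + 15 = 25
σ = (2, 1, 0): 1 + 28 + 11 = 40
Optimal value attained by: σ = (0, 2, 1).
Answer: det⊕(W) = 47; verdict: NONSINGULAR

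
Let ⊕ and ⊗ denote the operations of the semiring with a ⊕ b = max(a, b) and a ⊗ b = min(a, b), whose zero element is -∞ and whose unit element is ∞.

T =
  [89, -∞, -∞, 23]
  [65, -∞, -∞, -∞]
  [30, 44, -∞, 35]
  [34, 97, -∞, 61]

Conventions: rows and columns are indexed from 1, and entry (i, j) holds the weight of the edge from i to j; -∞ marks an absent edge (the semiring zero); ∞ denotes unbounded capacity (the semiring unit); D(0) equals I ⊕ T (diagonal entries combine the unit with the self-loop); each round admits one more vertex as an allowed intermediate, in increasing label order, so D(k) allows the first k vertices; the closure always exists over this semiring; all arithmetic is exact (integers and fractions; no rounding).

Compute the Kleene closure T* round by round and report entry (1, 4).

D(0):
  [∞, -∞, -∞, 23]
  [65, ∞, -∞, -∞]
  [30, 44, ∞, 35]
  [34, 97, -∞, ∞]
D(1):
  [∞, -∞, -∞, 23]
  [65, ∞, -∞, 23]
  [30, 44, ∞, 35]
  [34, 97, -∞, ∞]
D(2):
  [∞, -∞, -∞, 23]
  [65, ∞, -∞, 23]
  [44, 44, ∞, 35]
  [65, 97, -∞, ∞]
D(3):
  [∞, -∞, -∞, 23]
  [65, ∞, -∞, 23]
  [44, 44, ∞, 35]
  [65, 97, -∞, ∞]
D(4):
  [∞, 23, -∞, 23]
  [65, ∞, -∞, 23]
  [44, 44, ∞, 35]
  [65, 97, -∞, ∞]
Answer: T*[1][4] = 23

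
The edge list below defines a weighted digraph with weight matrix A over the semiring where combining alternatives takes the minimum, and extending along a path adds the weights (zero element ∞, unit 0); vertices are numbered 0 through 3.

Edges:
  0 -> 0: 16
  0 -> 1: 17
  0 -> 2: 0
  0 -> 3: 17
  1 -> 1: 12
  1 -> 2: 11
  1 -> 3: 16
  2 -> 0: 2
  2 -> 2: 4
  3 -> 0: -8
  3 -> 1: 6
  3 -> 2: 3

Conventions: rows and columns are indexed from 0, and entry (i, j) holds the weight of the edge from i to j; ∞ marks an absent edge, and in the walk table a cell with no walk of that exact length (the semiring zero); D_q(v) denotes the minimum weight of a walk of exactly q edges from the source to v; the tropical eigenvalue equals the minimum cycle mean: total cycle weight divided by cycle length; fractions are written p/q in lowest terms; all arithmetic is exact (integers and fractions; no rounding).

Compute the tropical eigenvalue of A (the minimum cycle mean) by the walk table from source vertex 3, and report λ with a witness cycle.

q=0: [∞, ∞, ∞, 0]
q=1: [-8, 6, 3, ∞]
q=2: [5, 9, -8, 9]
q=3: [-6, 15, -4, 22]
q=4: [-2, 11, -6, 11]
Optimal cycle mean attained by: cycle 0->2->0, total 0 + 2, length 2.
Answer: λ = 1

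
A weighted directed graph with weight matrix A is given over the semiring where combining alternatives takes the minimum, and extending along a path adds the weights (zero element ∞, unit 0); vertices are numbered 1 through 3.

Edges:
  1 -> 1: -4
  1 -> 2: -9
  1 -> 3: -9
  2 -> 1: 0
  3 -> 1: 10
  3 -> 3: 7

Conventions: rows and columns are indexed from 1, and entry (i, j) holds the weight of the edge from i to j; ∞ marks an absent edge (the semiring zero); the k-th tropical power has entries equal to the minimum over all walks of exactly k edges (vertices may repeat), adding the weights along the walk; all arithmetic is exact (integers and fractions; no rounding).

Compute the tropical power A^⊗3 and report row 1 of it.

A^⊗2:
  [-9, -13, -13]
  [-4, -9, -9]
  [6, 1, 1]
A^⊗3:
  [-13, -18, -18]
  [-9, -13, -13]
  [1, -3, -3]
Answer: row 1 of A^⊗3 = [-13, -18, -18]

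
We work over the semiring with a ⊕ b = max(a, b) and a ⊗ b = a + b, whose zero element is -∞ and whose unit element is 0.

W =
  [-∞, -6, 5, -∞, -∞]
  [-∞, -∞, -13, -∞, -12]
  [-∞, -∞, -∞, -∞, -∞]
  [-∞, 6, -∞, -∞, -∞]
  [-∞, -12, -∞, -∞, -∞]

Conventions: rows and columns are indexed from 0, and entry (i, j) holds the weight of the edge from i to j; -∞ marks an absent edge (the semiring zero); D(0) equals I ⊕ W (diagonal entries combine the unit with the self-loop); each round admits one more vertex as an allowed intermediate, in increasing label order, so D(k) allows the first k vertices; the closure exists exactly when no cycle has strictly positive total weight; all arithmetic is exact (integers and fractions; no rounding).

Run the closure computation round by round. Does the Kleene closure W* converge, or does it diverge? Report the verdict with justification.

D(0):
  [0, -6, 5, -∞, -∞]
  [-∞, 0, -13, -∞, -12]
  [-∞, -∞, 0, -∞, -∞]
  [-∞, 6, -∞, 0, -∞]
  [-∞, -12, -∞, -∞, 0]
D(1):
  [0, -6, 5, -∞, -∞]
  [-∞, 0, -13, -∞, -12]
  [-∞, -∞, 0, -∞, -∞]
  [-∞, 6, -∞, 0, -∞]
  [-∞, -12, -∞, -∞, 0]
D(2):
  [0, -6, 5, -∞, -18]
  [-∞, 0, -13, -∞, -12]
  [-∞, -∞, 0, -∞, -∞]
  [-∞, 6, -7, 0, -6]
  [-∞, -12, -25, -∞, 0]
D(3):
  [0, -6, 5, -∞, -18]
  [-∞, 0, -13, -∞, -12]
  [-∞, -∞, 0, -∞, -∞]
  [-∞, 6, -7, 0, -6]
  [-∞, -12, -25, -∞, 0]
D(4):
  [0, -6, 5, -∞, -18]
  [-∞, 0, -13, -∞, -12]
  [-∞, -∞, 0, -∞, -∞]
  [-∞, 6, -7, 0, -6]
  [-∞, -12, -25, -∞, 0]
D(5):
  [0, -6, 5, -∞, -18]
  [-∞, 0, -13, -∞, -12]
  [-∞, -∞, 0, -∞, -∞]
  [-∞, 6, -7, 0, -6]
  [-∞, -12, -25, -∞, 0]
Key observation: every diagonal entry stays at the unit through all rounds, so no improving cycle exists.
Answer: CONVERGES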